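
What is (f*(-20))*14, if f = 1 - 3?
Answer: 560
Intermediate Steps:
f = -2
(f*(-20))*14 = -2*(-20)*14 = 40*14 = 560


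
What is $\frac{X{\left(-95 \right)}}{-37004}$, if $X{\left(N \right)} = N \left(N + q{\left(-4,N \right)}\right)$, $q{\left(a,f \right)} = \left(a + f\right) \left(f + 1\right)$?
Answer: $\frac{875045}{37004} \approx 23.647$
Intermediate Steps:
$q{\left(a,f \right)} = \left(1 + f\right) \left(a + f\right)$ ($q{\left(a,f \right)} = \left(a + f\right) \left(1 + f\right) = \left(1 + f\right) \left(a + f\right)$)
$X{\left(N \right)} = N \left(-4 + N^{2} - 2 N\right)$ ($X{\left(N \right)} = N \left(N + \left(-4 + N + N^{2} - 4 N\right)\right) = N \left(N - \left(4 - N^{2} + 3 N\right)\right) = N \left(-4 + N^{2} - 2 N\right)$)
$\frac{X{\left(-95 \right)}}{-37004} = \frac{\left(-95\right) \left(-4 + \left(-95\right)^{2} - -190\right)}{-37004} = - 95 \left(-4 + 9025 + 190\right) \left(- \frac{1}{37004}\right) = \left(-95\right) 9211 \left(- \frac{1}{37004}\right) = \left(-875045\right) \left(- \frac{1}{37004}\right) = \frac{875045}{37004}$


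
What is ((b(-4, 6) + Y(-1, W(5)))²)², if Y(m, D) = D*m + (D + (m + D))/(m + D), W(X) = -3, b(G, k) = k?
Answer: 3418801/256 ≈ 13355.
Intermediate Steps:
Y(m, D) = D*m + (m + 2*D)/(D + m) (Y(m, D) = D*m + (D + (D + m))/(D + m) = D*m + (m + 2*D)/(D + m))
((b(-4, 6) + Y(-1, W(5)))²)² = ((6 + (-1 + 2*(-3) - 3*(-1)² - 1*(-3)²)/(-3 - 1))²)² = ((6 + (-1 - 6 - 3*1 - 1*9)/(-4))²)² = ((6 - (-1 - 6 - 3 - 9)/4)²)² = ((6 - ¼*(-19))²)² = ((6 + 19/4)²)² = ((43/4)²)² = (1849/16)² = 3418801/256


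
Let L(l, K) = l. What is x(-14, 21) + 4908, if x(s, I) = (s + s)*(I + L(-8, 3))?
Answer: 4544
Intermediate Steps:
x(s, I) = 2*s*(-8 + I) (x(s, I) = (s + s)*(I - 8) = (2*s)*(-8 + I) = 2*s*(-8 + I))
x(-14, 21) + 4908 = 2*(-14)*(-8 + 21) + 4908 = 2*(-14)*13 + 4908 = -364 + 4908 = 4544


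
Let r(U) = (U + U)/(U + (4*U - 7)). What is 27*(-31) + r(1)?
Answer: -838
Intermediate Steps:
r(U) = 2*U/(-7 + 5*U) (r(U) = (2*U)/(U + (-7 + 4*U)) = (2*U)/(-7 + 5*U) = 2*U/(-7 + 5*U))
27*(-31) + r(1) = 27*(-31) + 2*1/(-7 + 5*1) = -837 + 2*1/(-7 + 5) = -837 + 2*1/(-2) = -837 + 2*1*(-½) = -837 - 1 = -838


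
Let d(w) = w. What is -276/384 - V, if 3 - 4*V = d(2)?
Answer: -31/32 ≈ -0.96875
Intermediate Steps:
V = ¼ (V = ¾ - ¼*2 = ¾ - ½ = ¼ ≈ 0.25000)
-276/384 - V = -276/384 - 1*¼ = -276*1/384 - ¼ = -23/32 - ¼ = -31/32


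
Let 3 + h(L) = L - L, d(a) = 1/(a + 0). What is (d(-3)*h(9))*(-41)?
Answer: -41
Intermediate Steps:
d(a) = 1/a
h(L) = -3 (h(L) = -3 + (L - L) = -3 + 0 = -3)
(d(-3)*h(9))*(-41) = (-3/(-3))*(-41) = -⅓*(-3)*(-41) = 1*(-41) = -41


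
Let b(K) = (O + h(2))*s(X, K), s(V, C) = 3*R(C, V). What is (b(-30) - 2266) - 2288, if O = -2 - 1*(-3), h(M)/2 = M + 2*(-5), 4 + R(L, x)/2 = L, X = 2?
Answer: -1494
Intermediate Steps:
R(L, x) = -8 + 2*L
h(M) = -20 + 2*M (h(M) = 2*(M + 2*(-5)) = 2*(M - 10) = 2*(-10 + M) = -20 + 2*M)
O = 1 (O = -2 + 3 = 1)
s(V, C) = -24 + 6*C (s(V, C) = 3*(-8 + 2*C) = -24 + 6*C)
b(K) = 360 - 90*K (b(K) = (1 + (-20 + 2*2))*(-24 + 6*K) = (1 + (-20 + 4))*(-24 + 6*K) = (1 - 16)*(-24 + 6*K) = -15*(-24 + 6*K) = 360 - 90*K)
(b(-30) - 2266) - 2288 = ((360 - 90*(-30)) - 2266) - 2288 = ((360 + 2700) - 2266) - 2288 = (3060 - 2266) - 2288 = 794 - 2288 = -1494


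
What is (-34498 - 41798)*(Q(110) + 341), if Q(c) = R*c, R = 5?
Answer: -67979736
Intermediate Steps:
Q(c) = 5*c
(-34498 - 41798)*(Q(110) + 341) = (-34498 - 41798)*(5*110 + 341) = -76296*(550 + 341) = -76296*891 = -67979736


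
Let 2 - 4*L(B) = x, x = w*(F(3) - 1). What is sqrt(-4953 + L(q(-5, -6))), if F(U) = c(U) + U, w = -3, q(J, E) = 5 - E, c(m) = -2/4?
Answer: I*sqrt(79222)/4 ≈ 70.366*I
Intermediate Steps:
c(m) = -1/2 (c(m) = -2*1/4 = -1/2)
F(U) = -1/2 + U
x = -9/2 (x = -3*((-1/2 + 3) - 1) = -3*(5/2 - 1) = -3*3/2 = -9/2 ≈ -4.5000)
L(B) = 13/8 (L(B) = 1/2 - 1/4*(-9/2) = 1/2 + 9/8 = 13/8)
sqrt(-4953 + L(q(-5, -6))) = sqrt(-4953 + 13/8) = sqrt(-39611/8) = I*sqrt(79222)/4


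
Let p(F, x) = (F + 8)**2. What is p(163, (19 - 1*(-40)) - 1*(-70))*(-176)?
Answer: -5146416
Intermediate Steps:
p(F, x) = (8 + F)**2
p(163, (19 - 1*(-40)) - 1*(-70))*(-176) = (8 + 163)**2*(-176) = 171**2*(-176) = 29241*(-176) = -5146416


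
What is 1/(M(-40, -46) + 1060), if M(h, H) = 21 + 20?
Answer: 1/1101 ≈ 0.00090826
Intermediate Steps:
M(h, H) = 41
1/(M(-40, -46) + 1060) = 1/(41 + 1060) = 1/1101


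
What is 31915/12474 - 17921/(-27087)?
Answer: 362676053/112627746 ≈ 3.2201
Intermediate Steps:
31915/12474 - 17921/(-27087) = 31915*(1/12474) - 17921*(-1/27087) = 31915/12474 + 17921/27087 = 362676053/112627746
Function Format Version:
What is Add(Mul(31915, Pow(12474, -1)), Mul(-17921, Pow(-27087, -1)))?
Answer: Rational(362676053, 112627746) ≈ 3.2201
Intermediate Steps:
Add(Mul(31915, Pow(12474, -1)), Mul(-17921, Pow(-27087, -1))) = Add(Mul(31915, Rational(1, 12474)), Mul(-17921, Rational(-1, 27087))) = Add(Rational(31915, 12474), Rational(17921, 27087)) = Rational(362676053, 112627746)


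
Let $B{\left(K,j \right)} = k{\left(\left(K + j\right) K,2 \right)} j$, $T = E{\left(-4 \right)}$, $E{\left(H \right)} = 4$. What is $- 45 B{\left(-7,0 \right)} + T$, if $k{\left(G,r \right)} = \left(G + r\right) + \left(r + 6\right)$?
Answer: $4$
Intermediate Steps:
$k{\left(G,r \right)} = 6 + G + 2 r$ ($k{\left(G,r \right)} = \left(G + r\right) + \left(6 + r\right) = 6 + G + 2 r$)
$T = 4$
$B{\left(K,j \right)} = j \left(10 + K \left(K + j\right)\right)$ ($B{\left(K,j \right)} = \left(6 + \left(K + j\right) K + 2 \cdot 2\right) j = \left(6 + K \left(K + j\right) + 4\right) j = \left(10 + K \left(K + j\right)\right) j = j \left(10 + K \left(K + j\right)\right)$)
$- 45 B{\left(-7,0 \right)} + T = - 45 \cdot 0 \left(10 - 7 \left(-7 + 0\right)\right) + 4 = - 45 \cdot 0 \left(10 - -49\right) + 4 = - 45 \cdot 0 \left(10 + 49\right) + 4 = - 45 \cdot 0 \cdot 59 + 4 = \left(-45\right) 0 + 4 = 0 + 4 = 4$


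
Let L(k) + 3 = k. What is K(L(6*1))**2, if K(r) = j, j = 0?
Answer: 0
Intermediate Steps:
L(k) = -3 + k
K(r) = 0
K(L(6*1))**2 = 0**2 = 0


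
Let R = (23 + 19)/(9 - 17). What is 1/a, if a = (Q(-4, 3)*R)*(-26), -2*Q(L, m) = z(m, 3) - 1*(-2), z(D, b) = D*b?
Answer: -4/3003 ≈ -0.0013320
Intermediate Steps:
R = -21/4 (R = 42/(-8) = 42*(-⅛) = -21/4 ≈ -5.2500)
Q(L, m) = -1 - 3*m/2 (Q(L, m) = -(m*3 - 1*(-2))/2 = -(3*m + 2)/2 = -(2 + 3*m)/2 = -1 - 3*m/2)
a = -3003/4 (a = ((-1 - 3/2*3)*(-21/4))*(-26) = ((-1 - 9/2)*(-21/4))*(-26) = -11/2*(-21/4)*(-26) = (231/8)*(-26) = -3003/4 ≈ -750.75)
1/a = 1/(-3003/4) = -4/3003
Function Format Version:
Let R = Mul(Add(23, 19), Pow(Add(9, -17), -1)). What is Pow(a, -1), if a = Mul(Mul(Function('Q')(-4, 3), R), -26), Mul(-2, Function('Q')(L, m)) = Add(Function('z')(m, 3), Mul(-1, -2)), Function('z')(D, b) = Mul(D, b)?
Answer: Rational(-4, 3003) ≈ -0.0013320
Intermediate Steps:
R = Rational(-21, 4) (R = Mul(42, Pow(-8, -1)) = Mul(42, Rational(-1, 8)) = Rational(-21, 4) ≈ -5.2500)
Function('Q')(L, m) = Add(-1, Mul(Rational(-3, 2), m)) (Function('Q')(L, m) = Mul(Rational(-1, 2), Add(Mul(m, 3), Mul(-1, -2))) = Mul(Rational(-1, 2), Add(Mul(3, m), 2)) = Mul(Rational(-1, 2), Add(2, Mul(3, m))) = Add(-1, Mul(Rational(-3, 2), m)))
a = Rational(-3003, 4) (a = Mul(Mul(Add(-1, Mul(Rational(-3, 2), 3)), Rational(-21, 4)), -26) = Mul(Mul(Add(-1, Rational(-9, 2)), Rational(-21, 4)), -26) = Mul(Mul(Rational(-11, 2), Rational(-21, 4)), -26) = Mul(Rational(231, 8), -26) = Rational(-3003, 4) ≈ -750.75)
Pow(a, -1) = Pow(Rational(-3003, 4), -1) = Rational(-4, 3003)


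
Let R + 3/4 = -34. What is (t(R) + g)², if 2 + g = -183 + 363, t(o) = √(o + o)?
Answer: (356 + I*√278)²/4 ≈ 31615.0 + 2967.9*I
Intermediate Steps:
R = -139/4 (R = -¾ - 34 = -139/4 ≈ -34.750)
t(o) = √2*√o (t(o) = √(2*o) = √2*√o)
g = 178 (g = -2 + (-183 + 363) = -2 + 180 = 178)
(t(R) + g)² = (√2*√(-139/4) + 178)² = (√2*(I*√139/2) + 178)² = (I*√278/2 + 178)² = (178 + I*√278/2)²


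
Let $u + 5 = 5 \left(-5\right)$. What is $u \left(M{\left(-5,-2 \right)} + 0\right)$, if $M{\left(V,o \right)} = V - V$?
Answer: $0$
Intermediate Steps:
$M{\left(V,o \right)} = 0$
$u = -30$ ($u = -5 + 5 \left(-5\right) = -5 - 25 = -30$)
$u \left(M{\left(-5,-2 \right)} + 0\right) = - 30 \left(0 + 0\right) = \left(-30\right) 0 = 0$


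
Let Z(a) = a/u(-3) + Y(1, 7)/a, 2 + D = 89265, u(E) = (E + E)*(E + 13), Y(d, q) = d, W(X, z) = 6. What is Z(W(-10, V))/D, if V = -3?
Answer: 1/1338945 ≈ 7.4686e-7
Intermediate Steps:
u(E) = 2*E*(13 + E) (u(E) = (2*E)*(13 + E) = 2*E*(13 + E))
D = 89263 (D = -2 + 89265 = 89263)
Z(a) = 1/a - a/60 (Z(a) = a/((2*(-3)*(13 - 3))) + 1/a = a/((2*(-3)*10)) + 1/a = a/(-60) + 1/a = a*(-1/60) + 1/a = -a/60 + 1/a = 1/a - a/60)
Z(W(-10, V))/D = (1/6 - 1/60*6)/89263 = (1/6 - 1/10)*(1/89263) = (1/15)*(1/89263) = 1/1338945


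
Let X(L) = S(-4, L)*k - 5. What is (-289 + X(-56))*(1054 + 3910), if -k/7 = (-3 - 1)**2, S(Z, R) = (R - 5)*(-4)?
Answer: -137115608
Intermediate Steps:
S(Z, R) = 20 - 4*R (S(Z, R) = (-5 + R)*(-4) = 20 - 4*R)
k = -112 (k = -7*(-3 - 1)**2 = -7*(-4)**2 = -7*16 = -112)
X(L) = -2245 + 448*L (X(L) = (20 - 4*L)*(-112) - 5 = (-2240 + 448*L) - 5 = -2245 + 448*L)
(-289 + X(-56))*(1054 + 3910) = (-289 + (-2245 + 448*(-56)))*(1054 + 3910) = (-289 + (-2245 - 25088))*4964 = (-289 - 27333)*4964 = -27622*4964 = -137115608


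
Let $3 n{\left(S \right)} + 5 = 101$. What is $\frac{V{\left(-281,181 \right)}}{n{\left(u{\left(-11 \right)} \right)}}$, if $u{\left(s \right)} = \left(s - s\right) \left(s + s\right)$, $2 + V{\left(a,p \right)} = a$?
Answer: $- \frac{283}{32} \approx -8.8438$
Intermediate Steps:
$V{\left(a,p \right)} = -2 + a$
$u{\left(s \right)} = 0$ ($u{\left(s \right)} = 0 \cdot 2 s = 0$)
$n{\left(S \right)} = 32$ ($n{\left(S \right)} = - \frac{5}{3} + \frac{1}{3} \cdot 101 = - \frac{5}{3} + \frac{101}{3} = 32$)
$\frac{V{\left(-281,181 \right)}}{n{\left(u{\left(-11 \right)} \right)}} = \frac{-2 - 281}{32} = \left(-283\right) \frac{1}{32} = - \frac{283}{32}$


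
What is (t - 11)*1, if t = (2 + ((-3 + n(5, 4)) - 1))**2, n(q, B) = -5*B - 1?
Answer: 518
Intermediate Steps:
n(q, B) = -1 - 5*B
t = 529 (t = (2 + ((-3 + (-1 - 5*4)) - 1))**2 = (2 + ((-3 + (-1 - 20)) - 1))**2 = (2 + ((-3 - 21) - 1))**2 = (2 + (-24 - 1))**2 = (2 - 25)**2 = (-23)**2 = 529)
(t - 11)*1 = (529 - 11)*1 = 518*1 = 518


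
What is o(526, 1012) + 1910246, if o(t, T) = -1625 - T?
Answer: 1907609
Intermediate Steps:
o(526, 1012) + 1910246 = (-1625 - 1*1012) + 1910246 = (-1625 - 1012) + 1910246 = -2637 + 1910246 = 1907609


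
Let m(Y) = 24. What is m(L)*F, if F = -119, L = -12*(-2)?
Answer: -2856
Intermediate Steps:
L = 24
m(L)*F = 24*(-119) = -2856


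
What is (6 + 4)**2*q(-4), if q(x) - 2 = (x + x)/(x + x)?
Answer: 300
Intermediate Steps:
q(x) = 3 (q(x) = 2 + (x + x)/(x + x) = 2 + (2*x)/((2*x)) = 2 + (2*x)*(1/(2*x)) = 2 + 1 = 3)
(6 + 4)**2*q(-4) = (6 + 4)**2*3 = 10**2*3 = 100*3 = 300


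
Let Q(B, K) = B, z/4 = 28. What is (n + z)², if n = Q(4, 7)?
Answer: 13456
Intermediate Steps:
z = 112 (z = 4*28 = 112)
n = 4
(n + z)² = (4 + 112)² = 116² = 13456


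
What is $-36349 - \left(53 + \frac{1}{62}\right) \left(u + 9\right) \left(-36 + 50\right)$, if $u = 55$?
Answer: $- \frac{2599395}{31} \approx -83852.0$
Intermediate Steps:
$-36349 - \left(53 + \frac{1}{62}\right) \left(u + 9\right) \left(-36 + 50\right) = -36349 - \left(53 + \frac{1}{62}\right) \left(55 + 9\right) \left(-36 + 50\right) = -36349 - \left(53 + \frac{1}{62}\right) 64 \cdot 14 = -36349 - \frac{3287}{62} \cdot 896 = -36349 - \frac{1472576}{31} = - \frac{2599395}{31}$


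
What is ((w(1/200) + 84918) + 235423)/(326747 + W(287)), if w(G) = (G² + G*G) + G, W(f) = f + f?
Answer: 6406820101/6546420000 ≈ 0.97868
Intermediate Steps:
W(f) = 2*f
w(G) = G + 2*G² (w(G) = (G² + G²) + G = 2*G² + G = G + 2*G²)
((w(1/200) + 84918) + 235423)/(326747 + W(287)) = (((1 + 2/200)/200 + 84918) + 235423)/(326747 + 2*287) = (((1 + 2*(1/200))/200 + 84918) + 235423)/(326747 + 574) = (((1 + 1/100)/200 + 84918) + 235423)/327321 = (((1/200)*(101/100) + 84918) + 235423)*(1/327321) = ((101/20000 + 84918) + 235423)*(1/327321) = (1698360101/20000 + 235423)*(1/327321) = (6406820101/20000)*(1/327321) = 6406820101/6546420000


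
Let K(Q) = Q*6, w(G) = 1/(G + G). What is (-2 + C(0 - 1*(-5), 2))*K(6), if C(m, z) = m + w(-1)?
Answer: 90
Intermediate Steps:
w(G) = 1/(2*G)
C(m, z) = -½ + m (C(m, z) = m + (½)/(-1) = m + (½)*(-1) = m - ½ = -½ + m)
K(Q) = 6*Q
(-2 + C(0 - 1*(-5), 2))*K(6) = (-2 + (-½ + (0 - 1*(-5))))*(6*6) = (-2 + (-½ + (0 + 5)))*36 = (-2 + (-½ + 5))*36 = (-2 + 9/2)*36 = (5/2)*36 = 90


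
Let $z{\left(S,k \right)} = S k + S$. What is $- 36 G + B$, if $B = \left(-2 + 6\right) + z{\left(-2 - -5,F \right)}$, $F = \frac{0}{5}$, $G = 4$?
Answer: $-137$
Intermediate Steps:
$F = 0$ ($F = 0 \cdot \frac{1}{5} = 0$)
$z{\left(S,k \right)} = S + S k$
$B = 7$ ($B = \left(-2 + 6\right) + \left(-2 - -5\right) \left(1 + 0\right) = 4 + \left(-2 + 5\right) 1 = 4 + 3 \cdot 1 = 4 + 3 = 7$)
$- 36 G + B = \left(-36\right) 4 + 7 = -144 + 7 = -137$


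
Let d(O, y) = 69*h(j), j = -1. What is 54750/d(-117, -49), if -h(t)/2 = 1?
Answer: -9125/23 ≈ -396.74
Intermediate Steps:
h(t) = -2 (h(t) = -2*1 = -2)
d(O, y) = -138 (d(O, y) = 69*(-2) = -138)
54750/d(-117, -49) = 54750/(-138) = 54750*(-1/138) = -9125/23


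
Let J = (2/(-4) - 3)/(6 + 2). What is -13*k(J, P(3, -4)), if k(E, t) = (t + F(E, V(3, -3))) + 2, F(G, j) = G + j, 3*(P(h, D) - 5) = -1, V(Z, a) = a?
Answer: -2015/48 ≈ -41.979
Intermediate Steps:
P(h, D) = 14/3 (P(h, D) = 5 + (1/3)*(-1) = 5 - 1/3 = 14/3)
J = -7/16 (J = (2*(-1/4) - 3)/8 = (-1/2 - 3)*(1/8) = -7/2*1/8 = -7/16 ≈ -0.43750)
k(E, t) = -1 + E + t (k(E, t) = (t + (E - 3)) + 2 = (t + (-3 + E)) + 2 = (-3 + E + t) + 2 = -1 + E + t)
-13*k(J, P(3, -4)) = -13*(-1 - 7/16 + 14/3) = -13*155/48 = -2015/48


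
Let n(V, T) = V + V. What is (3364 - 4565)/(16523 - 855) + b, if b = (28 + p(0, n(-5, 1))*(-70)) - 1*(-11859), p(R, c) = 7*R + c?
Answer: 197211915/15668 ≈ 12587.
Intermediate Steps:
n(V, T) = 2*V
p(R, c) = c + 7*R
b = 12587 (b = (28 + (2*(-5) + 7*0)*(-70)) - 1*(-11859) = (28 + (-10 + 0)*(-70)) + 11859 = (28 - 10*(-70)) + 11859 = (28 + 700) + 11859 = 728 + 11859 = 12587)
(3364 - 4565)/(16523 - 855) + b = (3364 - 4565)/(16523 - 855) + 12587 = -1201/15668 + 12587 = 197211915/15668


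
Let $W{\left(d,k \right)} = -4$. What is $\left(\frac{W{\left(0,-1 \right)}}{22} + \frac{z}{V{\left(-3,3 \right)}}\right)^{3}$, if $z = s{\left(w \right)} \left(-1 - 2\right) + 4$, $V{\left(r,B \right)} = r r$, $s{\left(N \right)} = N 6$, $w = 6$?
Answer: $- \frac{1568983528}{970299} \approx -1617.0$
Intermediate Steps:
$s{\left(N \right)} = 6 N$
$V{\left(r,B \right)} = r^{2}$
$z = -104$ ($z = 6 \cdot 6 \left(-1 - 2\right) + 4 = 36 \left(-1 - 2\right) + 4 = 36 \left(-3\right) + 4 = -108 + 4 = -104$)
$\left(\frac{W{\left(0,-1 \right)}}{22} + \frac{z}{V{\left(-3,3 \right)}}\right)^{3} = \left(- \frac{4}{22} - \frac{104}{\left(-3\right)^{2}}\right)^{3} = \left(\left(-4\right) \frac{1}{22} - \frac{104}{9}\right)^{3} = \left(- \frac{2}{11} - \frac{104}{9}\right)^{3} = \left(- \frac{1162}{99}\right)^{3} = - \frac{1568983528}{970299}$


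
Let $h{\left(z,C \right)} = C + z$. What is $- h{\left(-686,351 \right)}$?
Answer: $335$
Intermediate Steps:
$- h{\left(-686,351 \right)} = - (351 - 686) = \left(-1\right) \left(-335\right) = 335$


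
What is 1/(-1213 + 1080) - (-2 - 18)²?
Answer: -53201/133 ≈ -400.01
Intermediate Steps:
1/(-1213 + 1080) - (-2 - 18)² = 1/(-133) - 1*(-20)² = -1/133 - 1*400 = -1/133 - 400 = -53201/133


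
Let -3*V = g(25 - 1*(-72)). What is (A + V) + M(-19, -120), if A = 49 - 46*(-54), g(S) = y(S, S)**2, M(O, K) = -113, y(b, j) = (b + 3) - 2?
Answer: -2344/3 ≈ -781.33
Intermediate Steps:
y(b, j) = 1 + b (y(b, j) = (3 + b) - 2 = 1 + b)
g(S) = (1 + S)**2
V = -9604/3 (V = -(1 + (25 - 1*(-72)))**2/3 = -(1 + (25 + 72))**2/3 = -(1 + 97)**2/3 = -1/3*98**2 = -1/3*9604 = -9604/3 ≈ -3201.3)
A = 2533 (A = 49 + 2484 = 2533)
(A + V) + M(-19, -120) = (2533 - 9604/3) - 113 = -2005/3 - 113 = -2344/3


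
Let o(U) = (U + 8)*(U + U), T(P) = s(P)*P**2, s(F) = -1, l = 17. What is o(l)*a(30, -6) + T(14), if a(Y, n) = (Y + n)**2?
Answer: 489404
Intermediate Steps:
T(P) = -P**2
o(U) = 2*U*(8 + U) (o(U) = (8 + U)*(2*U) = 2*U*(8 + U))
o(l)*a(30, -6) + T(14) = (2*17*(8 + 17))*(30 - 6)**2 - 1*14**2 = (2*17*25)*24**2 - 1*196 = 850*576 - 196 = 489600 - 196 = 489404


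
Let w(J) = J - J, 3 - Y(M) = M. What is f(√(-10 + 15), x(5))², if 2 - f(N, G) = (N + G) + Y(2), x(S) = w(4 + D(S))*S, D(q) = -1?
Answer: (1 - √5)² ≈ 1.5279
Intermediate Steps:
Y(M) = 3 - M
w(J) = 0
x(S) = 0 (x(S) = 0*S = 0)
f(N, G) = 1 - G - N (f(N, G) = 2 - ((N + G) + (3 - 1*2)) = 2 - ((G + N) + (3 - 2)) = 2 - ((G + N) + 1) = 2 - (1 + G + N) = 2 + (-1 - G - N) = 1 - G - N)
f(√(-10 + 15), x(5))² = (1 - 1*0 - √(-10 + 15))² = (1 + 0 - √5)² = (1 - √5)²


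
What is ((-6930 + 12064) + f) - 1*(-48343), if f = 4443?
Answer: 57920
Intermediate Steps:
((-6930 + 12064) + f) - 1*(-48343) = ((-6930 + 12064) + 4443) - 1*(-48343) = (5134 + 4443) + 48343 = 9577 + 48343 = 57920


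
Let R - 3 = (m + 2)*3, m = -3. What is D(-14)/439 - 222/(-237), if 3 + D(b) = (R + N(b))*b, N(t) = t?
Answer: 47733/34681 ≈ 1.3763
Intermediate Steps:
R = 0 (R = 3 + (-3 + 2)*3 = 3 - 1*3 = 3 - 3 = 0)
D(b) = -3 + b² (D(b) = -3 + (0 + b)*b = -3 + b*b = -3 + b²)
D(-14)/439 - 222/(-237) = (-3 + (-14)²)/439 - 222/(-237) = (-3 + 196)*(1/439) - 222*(-1/237) = 193*(1/439) + 74/79 = 193/439 + 74/79 = 47733/34681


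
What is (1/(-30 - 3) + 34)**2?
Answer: 1256641/1089 ≈ 1153.9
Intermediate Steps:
(1/(-30 - 3) + 34)**2 = (1/(-33) + 34)**2 = (-1/33 + 34)**2 = (1121/33)**2 = 1256641/1089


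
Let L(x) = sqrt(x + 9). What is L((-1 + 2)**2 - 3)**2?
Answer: 7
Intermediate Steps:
L(x) = sqrt(9 + x)
L((-1 + 2)**2 - 3)**2 = (sqrt(9 + ((-1 + 2)**2 - 3)))**2 = (sqrt(9 + (1**2 - 3)))**2 = (sqrt(9 + (1 - 3)))**2 = (sqrt(9 - 2))**2 = (sqrt(7))**2 = 7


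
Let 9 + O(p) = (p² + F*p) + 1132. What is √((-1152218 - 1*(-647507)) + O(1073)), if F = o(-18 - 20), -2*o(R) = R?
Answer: 4*√41758 ≈ 817.39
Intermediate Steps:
o(R) = -R/2
F = 19 (F = -(-18 - 20)/2 = -½*(-38) = 19)
O(p) = 1123 + p² + 19*p (O(p) = -9 + ((p² + 19*p) + 1132) = -9 + (1132 + p² + 19*p) = 1123 + p² + 19*p)
√((-1152218 - 1*(-647507)) + O(1073)) = √((-1152218 - 1*(-647507)) + (1123 + 1073² + 19*1073)) = √((-1152218 + 647507) + (1123 + 1151329 + 20387)) = √(-504711 + 1172839) = √668128 = 4*√41758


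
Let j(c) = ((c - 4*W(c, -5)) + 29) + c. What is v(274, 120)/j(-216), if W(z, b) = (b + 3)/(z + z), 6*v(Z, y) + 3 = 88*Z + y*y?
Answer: -346581/21763 ≈ -15.925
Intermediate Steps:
v(Z, y) = -1/2 + y**2/6 + 44*Z/3 (v(Z, y) = -1/2 + (88*Z + y*y)/6 = -1/2 + (88*Z + y**2)/6 = -1/2 + (y**2 + 88*Z)/6 = -1/2 + (y**2/6 + 44*Z/3) = -1/2 + y**2/6 + 44*Z/3)
W(z, b) = (3 + b)/(2*z) (W(z, b) = (3 + b)/((2*z)) = (3 + b)*(1/(2*z)) = (3 + b)/(2*z))
j(c) = 29 + 2*c + 4/c (j(c) = ((c - 2*(3 - 5)/c) + 29) + c = ((c - 2*(-2)/c) + 29) + c = ((c - (-4)/c) + 29) + c = ((c + 4/c) + 29) + c = (29 + c + 4/c) + c = 29 + 2*c + 4/c)
v(274, 120)/j(-216) = (-1/2 + (1/6)*120**2 + (44/3)*274)/(29 + 2*(-216) + 4/(-216)) = (-1/2 + (1/6)*14400 + 12056/3)/(29 - 432 + 4*(-1/216)) = (-1/2 + 2400 + 12056/3)/(29 - 432 - 1/54) = 38509/(6*(-21763/54)) = (38509/6)*(-54/21763) = -346581/21763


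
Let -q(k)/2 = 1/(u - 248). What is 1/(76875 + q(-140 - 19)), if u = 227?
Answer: 21/1614377 ≈ 1.3008e-5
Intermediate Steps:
q(k) = 2/21 (q(k) = -2/(227 - 248) = -2/(-21) = -2*(-1/21) = 2/21)
1/(76875 + q(-140 - 19)) = 1/(76875 + 2/21) = 1/(1614377/21) = 21/1614377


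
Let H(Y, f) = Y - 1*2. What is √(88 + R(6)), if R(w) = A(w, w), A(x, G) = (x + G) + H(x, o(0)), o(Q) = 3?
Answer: 2*√26 ≈ 10.198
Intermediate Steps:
H(Y, f) = -2 + Y (H(Y, f) = Y - 2 = -2 + Y)
A(x, G) = -2 + G + 2*x (A(x, G) = (x + G) + (-2 + x) = (G + x) + (-2 + x) = -2 + G + 2*x)
R(w) = -2 + 3*w (R(w) = -2 + w + 2*w = -2 + 3*w)
√(88 + R(6)) = √(88 + (-2 + 3*6)) = √(88 + (-2 + 18)) = √(88 + 16) = √104 = 2*√26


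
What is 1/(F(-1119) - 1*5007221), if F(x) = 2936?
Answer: -1/5004285 ≈ -1.9983e-7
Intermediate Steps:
1/(F(-1119) - 1*5007221) = 1/(2936 - 1*5007221) = 1/(2936 - 5007221) = 1/(-5004285) = -1/5004285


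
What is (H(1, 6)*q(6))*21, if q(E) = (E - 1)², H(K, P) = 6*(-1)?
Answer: -3150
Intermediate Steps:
H(K, P) = -6
q(E) = (-1 + E)²
(H(1, 6)*q(6))*21 = -6*(-1 + 6)²*21 = -6*5²*21 = -6*25*21 = -150*21 = -3150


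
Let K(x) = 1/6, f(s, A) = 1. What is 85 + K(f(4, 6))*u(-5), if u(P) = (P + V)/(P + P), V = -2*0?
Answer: 1021/12 ≈ 85.083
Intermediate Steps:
V = 0
u(P) = ½ (u(P) = (P + 0)/(P + P) = P/((2*P)) = P*(1/(2*P)) = ½)
K(x) = ⅙
85 + K(f(4, 6))*u(-5) = 85 + (⅙)*(½) = 85 + 1/12 = 1021/12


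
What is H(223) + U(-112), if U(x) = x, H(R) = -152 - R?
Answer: -487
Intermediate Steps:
H(223) + U(-112) = (-152 - 1*223) - 112 = (-152 - 223) - 112 = -375 - 112 = -487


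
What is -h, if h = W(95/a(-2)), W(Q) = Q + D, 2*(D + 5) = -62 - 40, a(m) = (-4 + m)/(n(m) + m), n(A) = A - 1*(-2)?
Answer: 73/3 ≈ 24.333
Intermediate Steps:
n(A) = 2 + A (n(A) = A + 2 = 2 + A)
a(m) = (-4 + m)/(2 + 2*m) (a(m) = (-4 + m)/((2 + m) + m) = (-4 + m)/(2 + 2*m))
D = -56 (D = -5 + (-62 - 40)/2 = -5 + (½)*(-102) = -5 - 51 = -56)
W(Q) = -56 + Q (W(Q) = Q - 56 = -56 + Q)
h = -73/3 (h = -56 + 95/(((-4 - 2)/(2*(1 - 2)))) = -56 + 95/(((½)*(-6)/(-1))) = -56 + 95/(((½)*(-1)*(-6))) = -56 + 95/3 = -73/3 ≈ -24.333)
-h = -1*(-73/3) = 73/3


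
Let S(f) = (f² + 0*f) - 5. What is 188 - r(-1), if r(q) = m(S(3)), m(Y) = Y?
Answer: 184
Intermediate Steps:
S(f) = -5 + f² (S(f) = (f² + 0) - 5 = f² - 5 = -5 + f²)
r(q) = 4 (r(q) = -5 + 3² = -5 + 9 = 4)
188 - r(-1) = 188 - 1*4 = 188 - 4 = 184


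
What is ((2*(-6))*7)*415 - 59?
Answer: -34919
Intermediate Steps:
((2*(-6))*7)*415 - 59 = -12*7*415 - 59 = -84*415 - 59 = -34860 - 59 = -34919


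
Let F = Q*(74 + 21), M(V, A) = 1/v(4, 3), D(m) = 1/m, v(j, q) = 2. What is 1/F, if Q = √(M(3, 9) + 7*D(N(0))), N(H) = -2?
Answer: -I*√3/285 ≈ -0.0060774*I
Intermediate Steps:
M(V, A) = ½ (M(V, A) = 1/2 = ½)
Q = I*√3 (Q = √(½ + 7/(-2)) = √(½ + 7*(-½)) = √(½ - 7/2) = √(-3) = I*√3 ≈ 1.732*I)
F = 95*I*√3 (F = (I*√3)*(74 + 21) = (I*√3)*95 = 95*I*√3 ≈ 164.54*I)
1/F = 1/(95*I*√3) = -I*√3/285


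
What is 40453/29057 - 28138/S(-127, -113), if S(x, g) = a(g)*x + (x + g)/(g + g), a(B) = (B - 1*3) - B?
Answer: -12948997927/179211123 ≈ -72.255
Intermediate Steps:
a(B) = -3 (a(B) = (B - 3) - B = (-3 + B) - B = -3)
S(x, g) = -3*x + (g + x)/(2*g) (S(x, g) = -3*x + (x + g)/(g + g) = -3*x + (g + x)/((2*g)) = -3*x + (g + x)*(1/(2*g)) = -3*x + (g + x)/(2*g))
40453/29057 - 28138/S(-127, -113) = 40453/29057 - 28138*(-226/(-127 - 113*(1 - 6*(-127)))) = 40453*(1/29057) - 28138*(-226/(-127 - 113*(1 + 762))) = 5779/4151 - 28138*(-226/(-127 - 113*763)) = 5779/4151 - 28138*(-226/(-127 - 86219)) = 5779/4151 - 28138/((½)*(-1/113)*(-86346)) = 5779/4151 - 28138/43173/113 = 5779/4151 - 28138*113/43173 = 5779/4151 - 3179594/43173 = -12948997927/179211123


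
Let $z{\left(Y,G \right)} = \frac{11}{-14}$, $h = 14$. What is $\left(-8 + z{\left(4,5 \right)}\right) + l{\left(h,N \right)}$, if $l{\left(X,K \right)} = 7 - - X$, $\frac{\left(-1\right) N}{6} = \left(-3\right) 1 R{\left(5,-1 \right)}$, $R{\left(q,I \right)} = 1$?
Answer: $\frac{171}{14} \approx 12.214$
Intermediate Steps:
$z{\left(Y,G \right)} = - \frac{11}{14}$ ($z{\left(Y,G \right)} = 11 \left(- \frac{1}{14}\right) = - \frac{11}{14}$)
$N = 18$ ($N = - 6 \left(-3\right) 1 \cdot 1 = - 6 \left(\left(-3\right) 1\right) = \left(-6\right) \left(-3\right) = 18$)
$l{\left(X,K \right)} = 7 + X$
$\left(-8 + z{\left(4,5 \right)}\right) + l{\left(h,N \right)} = \left(-8 - \frac{11}{14}\right) + \left(7 + 14\right) = - \frac{123}{14} + 21 = \frac{171}{14}$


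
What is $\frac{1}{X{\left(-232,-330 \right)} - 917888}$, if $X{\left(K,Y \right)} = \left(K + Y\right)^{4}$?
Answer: $\frac{1}{99756514448} \approx 1.0024 \cdot 10^{-11}$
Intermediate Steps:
$\frac{1}{X{\left(-232,-330 \right)} - 917888} = \frac{1}{\left(-232 - 330\right)^{4} - 917888} = \frac{1}{\left(-562\right)^{4} - 917888} = \frac{1}{99757432336 - 917888} = \frac{1}{99756514448}$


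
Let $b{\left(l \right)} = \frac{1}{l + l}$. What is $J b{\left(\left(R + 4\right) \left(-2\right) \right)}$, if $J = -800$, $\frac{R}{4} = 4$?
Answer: $10$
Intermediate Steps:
$R = 16$ ($R = 4 \cdot 4 = 16$)
$b{\left(l \right)} = \frac{1}{2 l}$
$J b{\left(\left(R + 4\right) \left(-2\right) \right)} = - 800 \frac{1}{2 \left(16 + 4\right) \left(-2\right)} = - 800 \frac{1}{2 \cdot 20 \left(-2\right)} = - 800 \frac{1}{2 \left(-40\right)} = - 800 \cdot \frac{1}{2} \left(- \frac{1}{40}\right) = \left(-800\right) \left(- \frac{1}{80}\right) = 10$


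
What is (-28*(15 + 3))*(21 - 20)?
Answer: -504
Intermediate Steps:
(-28*(15 + 3))*(21 - 20) = -28*18*1 = -504*1 = -504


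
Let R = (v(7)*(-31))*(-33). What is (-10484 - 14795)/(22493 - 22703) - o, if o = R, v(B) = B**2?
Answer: -10501391/210 ≈ -50007.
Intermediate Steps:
R = 50127 (R = (7**2*(-31))*(-33) = (49*(-31))*(-33) = -1519*(-33) = 50127)
o = 50127
(-10484 - 14795)/(22493 - 22703) - o = (-10484 - 14795)/(22493 - 22703) - 1*50127 = -25279/(-210) - 50127 = -25279*(-1/210) - 50127 = 25279/210 - 50127 = -10501391/210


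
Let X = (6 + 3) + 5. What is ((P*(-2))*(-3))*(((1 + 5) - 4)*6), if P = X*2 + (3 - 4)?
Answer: 1944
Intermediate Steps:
X = 14 (X = 9 + 5 = 14)
P = 27 (P = 14*2 + (3 - 4) = 28 - 1 = 27)
((P*(-2))*(-3))*(((1 + 5) - 4)*6) = ((27*(-2))*(-3))*(((1 + 5) - 4)*6) = (-54*(-3))*((6 - 4)*6) = 162*(2*6) = 162*12 = 1944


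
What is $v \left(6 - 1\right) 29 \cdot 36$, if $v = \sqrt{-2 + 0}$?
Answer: $5220 i \sqrt{2} \approx 7382.2 i$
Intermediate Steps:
$v = i \sqrt{2}$ ($v = \sqrt{-2} = i \sqrt{2} \approx 1.4142 i$)
$v \left(6 - 1\right) 29 \cdot 36 = i \sqrt{2} \left(6 - 1\right) 29 \cdot 36 = i \sqrt{2} \cdot 5 \cdot 29 \cdot 36 = 5 i \sqrt{2} \cdot 29 \cdot 36 = 145 i \sqrt{2} \cdot 36 = 5220 i \sqrt{2}$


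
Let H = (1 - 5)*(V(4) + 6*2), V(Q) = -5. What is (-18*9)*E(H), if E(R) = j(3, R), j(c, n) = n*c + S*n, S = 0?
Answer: 13608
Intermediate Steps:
H = -28 (H = (1 - 5)*(-5 + 6*2) = -4*(-5 + 12) = -4*7 = -28)
j(c, n) = c*n (j(c, n) = n*c + 0*n = c*n + 0 = c*n)
E(R) = 3*R
(-18*9)*E(H) = (-18*9)*(3*(-28)) = -162*(-84) = 13608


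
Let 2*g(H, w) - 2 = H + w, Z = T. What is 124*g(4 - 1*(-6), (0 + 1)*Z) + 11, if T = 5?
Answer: 1065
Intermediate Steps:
Z = 5
g(H, w) = 1 + H/2 + w/2 (g(H, w) = 1 + (H + w)/2 = 1 + (H/2 + w/2) = 1 + H/2 + w/2)
124*g(4 - 1*(-6), (0 + 1)*Z) + 11 = 124*(1 + (4 - 1*(-6))/2 + ((0 + 1)*5)/2) + 11 = 124*(1 + (4 + 6)/2 + (1*5)/2) + 11 = 124*(1 + (1/2)*10 + (1/2)*5) + 11 = 124*(1 + 5 + 5/2) + 11 = 124*(17/2) + 11 = 1054 + 11 = 1065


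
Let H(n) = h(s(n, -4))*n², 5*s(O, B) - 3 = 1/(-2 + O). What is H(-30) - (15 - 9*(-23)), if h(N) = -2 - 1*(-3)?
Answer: 678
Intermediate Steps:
s(O, B) = ⅗ + 1/(5*(-2 + O))
h(N) = 1 (h(N) = -2 + 3 = 1)
H(n) = n² (H(n) = 1*n² = n²)
H(-30) - (15 - 9*(-23)) = (-30)² - (15 - 9*(-23)) = 900 - (15 + 207) = 900 - 1*222 = 900 - 222 = 678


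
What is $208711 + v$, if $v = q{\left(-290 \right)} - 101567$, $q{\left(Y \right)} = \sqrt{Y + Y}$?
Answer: $107144 + 2 i \sqrt{145} \approx 1.0714 \cdot 10^{5} + 24.083 i$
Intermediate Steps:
$q{\left(Y \right)} = \sqrt{2} \sqrt{Y}$ ($q{\left(Y \right)} = \sqrt{2 Y} = \sqrt{2} \sqrt{Y}$)
$v = -101567 + 2 i \sqrt{145}$ ($v = \sqrt{2} \sqrt{-290} - 101567 = \sqrt{2} i \sqrt{290} - 101567 = 2 i \sqrt{145} - 101567 = -101567 + 2 i \sqrt{145} \approx -1.0157 \cdot 10^{5} + 24.083 i$)
$208711 + v = 208711 - \left(101567 - 2 i \sqrt{145}\right) = 107144 + 2 i \sqrt{145}$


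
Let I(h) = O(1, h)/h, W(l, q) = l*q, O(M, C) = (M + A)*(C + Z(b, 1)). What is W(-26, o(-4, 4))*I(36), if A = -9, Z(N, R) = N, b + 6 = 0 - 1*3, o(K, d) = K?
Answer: -624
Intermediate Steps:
b = -9 (b = -6 + (0 - 1*3) = -6 + (0 - 3) = -6 - 3 = -9)
O(M, C) = (-9 + C)*(-9 + M) (O(M, C) = (M - 9)*(C - 9) = (-9 + M)*(-9 + C) = (-9 + C)*(-9 + M))
I(h) = (72 - 8*h)/h (I(h) = (81 - 9*h - 9*1 + h*1)/h = (81 - 9*h - 9 + h)/h = (72 - 8*h)/h)
W(-26, o(-4, 4))*I(36) = (-26*(-4))*(-8 + 72/36) = 104*(-8 + 72*(1/36)) = 104*(-8 + 2) = 104*(-6) = -624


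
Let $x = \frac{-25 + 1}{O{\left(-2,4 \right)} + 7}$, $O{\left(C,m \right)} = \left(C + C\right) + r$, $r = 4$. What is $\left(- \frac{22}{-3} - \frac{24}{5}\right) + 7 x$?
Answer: $- \frac{322}{15} \approx -21.467$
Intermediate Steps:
$O{\left(C,m \right)} = 4 + 2 C$ ($O{\left(C,m \right)} = \left(C + C\right) + 4 = 2 C + 4 = 4 + 2 C$)
$x = - \frac{24}{7}$ ($x = \frac{-25 + 1}{\left(4 + 2 \left(-2\right)\right) + 7} = - \frac{24}{\left(4 - 4\right) + 7} = - \frac{24}{0 + 7} = - \frac{24}{7} \approx -3.4286$)
$\left(- \frac{22}{-3} - \frac{24}{5}\right) + 7 x = \left(- \frac{22}{-3} - \frac{24}{5}\right) + 7 \left(- \frac{24}{7}\right) = \left(\left(-22\right) \left(- \frac{1}{3}\right) - \frac{24}{5}\right) - 24 = \left(\frac{22}{3} - \frac{24}{5}\right) - 24 = \frac{38}{15} - 24 = - \frac{322}{15}$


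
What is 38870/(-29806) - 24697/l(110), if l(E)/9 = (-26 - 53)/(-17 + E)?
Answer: 11405235026/3532011 ≈ 3229.1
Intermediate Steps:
l(E) = -711/(-17 + E) (l(E) = 9*((-26 - 53)/(-17 + E)) = 9*(-79/(-17 + E)) = -711/(-17 + E))
38870/(-29806) - 24697/l(110) = 38870/(-29806) - 24697/((-711/(-17 + 110))) = 38870*(-1/29806) - 24697/((-711/93)) = -19435/14903 - 24697/((-711*1/93)) = -19435/14903 - 24697/(-237/31) = -19435/14903 - 24697*(-31/237) = -19435/14903 + 765607/237 = 11405235026/3532011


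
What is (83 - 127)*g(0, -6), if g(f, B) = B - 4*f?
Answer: 264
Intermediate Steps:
(83 - 127)*g(0, -6) = (83 - 127)*(-6 - 4*0) = -44*(-6 + 0) = -44*(-6) = 264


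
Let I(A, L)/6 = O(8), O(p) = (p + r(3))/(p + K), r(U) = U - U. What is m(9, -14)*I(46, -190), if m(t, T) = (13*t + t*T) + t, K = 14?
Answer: 0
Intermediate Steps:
r(U) = 0
O(p) = p/(14 + p) (O(p) = (p + 0)/(p + 14) = p/(14 + p))
m(t, T) = 14*t + T*t (m(t, T) = (13*t + T*t) + t = 14*t + T*t)
I(A, L) = 24/11 (I(A, L) = 6*(8/(14 + 8)) = 6*(8/22) = 6*(8*(1/22)) = 6*(4/11) = 24/11)
m(9, -14)*I(46, -190) = (9*(14 - 14))*(24/11) = (9*0)*(24/11) = 0*(24/11) = 0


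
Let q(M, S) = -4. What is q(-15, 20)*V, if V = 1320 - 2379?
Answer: 4236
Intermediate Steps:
V = -1059
q(-15, 20)*V = -4*(-1059) = 4236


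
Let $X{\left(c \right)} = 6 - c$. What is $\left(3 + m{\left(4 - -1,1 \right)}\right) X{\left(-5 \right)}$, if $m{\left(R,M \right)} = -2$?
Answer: $11$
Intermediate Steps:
$\left(3 + m{\left(4 - -1,1 \right)}\right) X{\left(-5 \right)} = \left(3 - 2\right) \left(6 - -5\right) = 1 \left(6 + 5\right) = 1 \cdot 11 = 11$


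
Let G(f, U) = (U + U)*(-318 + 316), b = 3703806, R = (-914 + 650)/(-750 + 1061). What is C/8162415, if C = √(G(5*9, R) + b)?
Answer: √358236148542/2538511065 ≈ 0.00023578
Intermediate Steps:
R = -264/311 ≈ -0.84888
G(f, U) = -4*U (G(f, U) = (2*U)*(-2) = -4*U)
C = √358236148542/311 (C = √(-4*(-264/311) + 3703806) = √(1056/311 + 3703806) = √(1151884722/311) = √358236148542/311 ≈ 1924.5)
C/8162415 = (√358236148542/311)/8162415 = (√358236148542/311)*(1/8162415) = √358236148542/2538511065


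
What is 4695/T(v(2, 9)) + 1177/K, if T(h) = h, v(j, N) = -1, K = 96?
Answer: -449543/96 ≈ -4682.7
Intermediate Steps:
4695/T(v(2, 9)) + 1177/K = 4695/(-1) + 1177/96 = 4695*(-1) + 1177*(1/96) = -4695 + 1177/96 = -449543/96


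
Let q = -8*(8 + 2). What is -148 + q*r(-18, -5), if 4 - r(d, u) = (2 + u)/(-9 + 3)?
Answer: -428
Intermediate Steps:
q = -80 (q = -8*10 = -80)
r(d, u) = 13/3 + u/6 (r(d, u) = 4 - (2 + u)/(-9 + 3) = 4 - (2 + u)/(-6) = 4 - (2 + u)*(-1)/6 = 4 - (-⅓ - u/6) = 4 + (⅓ + u/6) = 13/3 + u/6)
-148 + q*r(-18, -5) = -148 - 80*(13/3 + (⅙)*(-5)) = -148 - 80*(13/3 - ⅚) = -148 - 80*7/2 = -148 - 280 = -428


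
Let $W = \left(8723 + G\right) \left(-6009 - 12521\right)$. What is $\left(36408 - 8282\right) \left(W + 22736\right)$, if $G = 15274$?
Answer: $-12505991722924$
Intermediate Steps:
$W = -444664410$ ($W = \left(8723 + 15274\right) \left(-6009 - 12521\right) = 23997 \left(-18530\right) = -444664410$)
$\left(36408 - 8282\right) \left(W + 22736\right) = \left(36408 - 8282\right) \left(-444664410 + 22736\right) = 28126 \left(-444641674\right) = -12505991722924$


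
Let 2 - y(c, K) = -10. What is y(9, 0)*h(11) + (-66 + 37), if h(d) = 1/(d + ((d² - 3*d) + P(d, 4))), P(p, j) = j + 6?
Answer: -3149/109 ≈ -28.890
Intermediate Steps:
y(c, K) = 12 (y(c, K) = 2 - 1*(-10) = 2 + 10 = 12)
P(p, j) = 6 + j
h(d) = 1/(10 + d² - 2*d) (h(d) = 1/(d + ((d² - 3*d) + (6 + 4))) = 1/(d + ((d² - 3*d) + 10)) = 1/(d + (10 + d² - 3*d)) = 1/(10 + d² - 2*d))
y(9, 0)*h(11) + (-66 + 37) = 12/(10 + 11² - 2*11) + (-66 + 37) = 12/(10 + 121 - 22) - 29 = 12/109 - 29 = -3149/109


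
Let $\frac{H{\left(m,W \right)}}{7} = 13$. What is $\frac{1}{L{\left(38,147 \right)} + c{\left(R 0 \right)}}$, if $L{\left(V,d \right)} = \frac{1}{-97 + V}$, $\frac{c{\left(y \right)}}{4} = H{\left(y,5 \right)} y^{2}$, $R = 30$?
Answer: $-59$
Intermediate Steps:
$H{\left(m,W \right)} = 91$ ($H{\left(m,W \right)} = 7 \cdot 13 = 91$)
$c{\left(y \right)} = 364 y^{2}$ ($c{\left(y \right)} = 4 \cdot 91 y^{2} = 364 y^{2}$)
$\frac{1}{L{\left(38,147 \right)} + c{\left(R 0 \right)}} = \frac{1}{\frac{1}{-97 + 38} + 364 \left(30 \cdot 0\right)^{2}} = \frac{1}{\frac{1}{-59} + 364 \cdot 0^{2}} = \frac{1}{- \frac{1}{59} + 364 \cdot 0} = \frac{1}{- \frac{1}{59} + 0} = \frac{1}{- \frac{1}{59}} = -59$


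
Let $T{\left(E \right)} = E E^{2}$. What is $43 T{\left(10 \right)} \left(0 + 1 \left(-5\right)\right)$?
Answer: $-215000$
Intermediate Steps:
$T{\left(E \right)} = E^{3}$
$43 T{\left(10 \right)} \left(0 + 1 \left(-5\right)\right) = 43 \cdot 10^{3} \left(0 + 1 \left(-5\right)\right) = 43 \cdot 1000 \left(0 - 5\right) = 43000 \left(-5\right) = -215000$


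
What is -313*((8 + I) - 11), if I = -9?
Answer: 3756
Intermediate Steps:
-313*((8 + I) - 11) = -313*((8 - 9) - 11) = -313*(-1 - 11) = -313*(-12) = 3756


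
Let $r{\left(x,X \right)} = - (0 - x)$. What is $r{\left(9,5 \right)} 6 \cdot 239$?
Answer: $12906$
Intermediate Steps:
$r{\left(x,X \right)} = x$ ($r{\left(x,X \right)} = - \left(-1\right) x = x$)
$r{\left(9,5 \right)} 6 \cdot 239 = 9 \cdot 6 \cdot 239 = 54 \cdot 239 = 12906$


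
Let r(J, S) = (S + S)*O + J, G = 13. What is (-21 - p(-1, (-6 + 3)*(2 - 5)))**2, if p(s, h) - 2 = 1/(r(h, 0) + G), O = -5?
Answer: 257049/484 ≈ 531.09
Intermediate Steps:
r(J, S) = J - 10*S (r(J, S) = (S + S)*(-5) + J = (2*S)*(-5) + J = -10*S + J = J - 10*S)
p(s, h) = 2 + 1/(13 + h) (p(s, h) = 2 + 1/((h - 10*0) + 13) = 2 + 1/((h + 0) + 13) = 2 + 1/(h + 13) = 2 + 1/(13 + h))
(-21 - p(-1, (-6 + 3)*(2 - 5)))**2 = (-21 - (27 + 2*((-6 + 3)*(2 - 5)))/(13 + (-6 + 3)*(2 - 5)))**2 = (-21 - (27 + 2*(-3*(-3)))/(13 - 3*(-3)))**2 = (-21 - (27 + 2*9)/(13 + 9))**2 = (-21 - (27 + 18)/22)**2 = (-21 - 45/22)**2 = (-507/22)**2 = 257049/484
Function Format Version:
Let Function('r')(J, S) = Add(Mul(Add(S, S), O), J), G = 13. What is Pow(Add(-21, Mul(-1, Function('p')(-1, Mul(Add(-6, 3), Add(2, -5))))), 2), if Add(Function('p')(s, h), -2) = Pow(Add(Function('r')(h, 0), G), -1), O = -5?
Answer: Rational(257049, 484) ≈ 531.09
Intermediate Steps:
Function('r')(J, S) = Add(J, Mul(-10, S)) (Function('r')(J, S) = Add(Mul(Add(S, S), -5), J) = Add(Mul(Mul(2, S), -5), J) = Add(Mul(-10, S), J) = Add(J, Mul(-10, S)))
Function('p')(s, h) = Add(2, Pow(Add(13, h), -1)) (Function('p')(s, h) = Add(2, Pow(Add(Add(h, Mul(-10, 0)), 13), -1)) = Add(2, Pow(Add(Add(h, 0), 13), -1)) = Add(2, Pow(Add(h, 13), -1)) = Add(2, Pow(Add(13, h), -1)))
Pow(Add(-21, Mul(-1, Function('p')(-1, Mul(Add(-6, 3), Add(2, -5))))), 2) = Pow(Add(-21, Mul(-1, Mul(Pow(Add(13, Mul(Add(-6, 3), Add(2, -5))), -1), Add(27, Mul(2, Mul(Add(-6, 3), Add(2, -5))))))), 2) = Pow(Add(-21, Mul(-1, Mul(Pow(Add(13, Mul(-3, -3)), -1), Add(27, Mul(2, Mul(-3, -3)))))), 2) = Pow(Add(-21, Mul(-1, Mul(Pow(Add(13, 9), -1), Add(27, Mul(2, 9))))), 2) = Pow(Add(-21, Mul(-1, Mul(Pow(22, -1), Add(27, 18)))), 2) = Pow(Add(-21, Mul(-1, Mul(Rational(1, 22), 45))), 2) = Pow(Add(-21, Mul(-1, Rational(45, 22))), 2) = Pow(Add(-21, Rational(-45, 22)), 2) = Pow(Rational(-507, 22), 2) = Rational(257049, 484)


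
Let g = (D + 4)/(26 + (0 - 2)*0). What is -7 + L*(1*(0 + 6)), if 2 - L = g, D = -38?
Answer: 167/13 ≈ 12.846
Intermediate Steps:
g = -17/13 (g = (-38 + 4)/(26 + (0 - 2)*0) = -34/(26 - 2*0) = -34/(26 + 0) = -34/26 = -34*1/26 = -17/13 ≈ -1.3077)
L = 43/13 (L = 2 - 1*(-17/13) = 2 + 17/13 = 43/13 ≈ 3.3077)
-7 + L*(1*(0 + 6)) = -7 + 43*(1*(0 + 6))/13 = -7 + 43*(1*6)/13 = -7 + (43/13)*6 = -7 + 258/13 = 167/13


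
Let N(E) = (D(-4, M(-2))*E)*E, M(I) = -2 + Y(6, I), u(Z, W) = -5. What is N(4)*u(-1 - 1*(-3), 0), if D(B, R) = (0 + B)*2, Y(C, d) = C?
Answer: 640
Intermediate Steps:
M(I) = 4 (M(I) = -2 + 6 = 4)
D(B, R) = 2*B (D(B, R) = B*2 = 2*B)
N(E) = -8*E**2 (N(E) = ((2*(-4))*E)*E = (-8*E)*E = -8*E**2)
N(4)*u(-1 - 1*(-3), 0) = -8*4**2*(-5) = -8*16*(-5) = -128*(-5) = 640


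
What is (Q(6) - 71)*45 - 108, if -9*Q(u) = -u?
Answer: -3273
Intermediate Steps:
Q(u) = u/9 (Q(u) = -(-1)*u/9 = u/9)
(Q(6) - 71)*45 - 108 = ((1/9)*6 - 71)*45 - 108 = (2/3 - 71)*45 - 108 = -211/3*45 - 108 = -3165 - 108 = -3273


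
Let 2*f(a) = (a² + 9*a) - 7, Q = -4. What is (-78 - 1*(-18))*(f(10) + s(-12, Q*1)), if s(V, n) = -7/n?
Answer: -5595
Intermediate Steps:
f(a) = -7/2 + a²/2 + 9*a/2 (f(a) = ((a² + 9*a) - 7)/2 = (-7 + a² + 9*a)/2 = -7/2 + a²/2 + 9*a/2)
(-78 - 1*(-18))*(f(10) + s(-12, Q*1)) = (-78 - 1*(-18))*((-7/2 + (½)*10² + (9/2)*10) - 7/((-4*1))) = (-78 + 18)*((-7/2 + (½)*100 + 45) - 7/(-4)) = -60*((-7/2 + 50 + 45) - 7*(-¼)) = -60*(183/2 + 7/4) = -60*373/4 = -5595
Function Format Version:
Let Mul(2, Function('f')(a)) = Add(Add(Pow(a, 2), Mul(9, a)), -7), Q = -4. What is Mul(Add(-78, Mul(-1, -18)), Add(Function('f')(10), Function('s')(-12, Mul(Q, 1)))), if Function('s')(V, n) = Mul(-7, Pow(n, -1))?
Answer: -5595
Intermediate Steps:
Function('f')(a) = Add(Rational(-7, 2), Mul(Rational(1, 2), Pow(a, 2)), Mul(Rational(9, 2), a)) (Function('f')(a) = Mul(Rational(1, 2), Add(Add(Pow(a, 2), Mul(9, a)), -7)) = Mul(Rational(1, 2), Add(-7, Pow(a, 2), Mul(9, a))) = Add(Rational(-7, 2), Mul(Rational(1, 2), Pow(a, 2)), Mul(Rational(9, 2), a)))
Mul(Add(-78, Mul(-1, -18)), Add(Function('f')(10), Function('s')(-12, Mul(Q, 1)))) = Mul(Add(-78, Mul(-1, -18)), Add(Add(Rational(-7, 2), Mul(Rational(1, 2), Pow(10, 2)), Mul(Rational(9, 2), 10)), Mul(-7, Pow(Mul(-4, 1), -1)))) = Mul(Add(-78, 18), Add(Add(Rational(-7, 2), Mul(Rational(1, 2), 100), 45), Mul(-7, Pow(-4, -1)))) = Mul(-60, Add(Add(Rational(-7, 2), 50, 45), Mul(-7, Rational(-1, 4)))) = Mul(-60, Add(Rational(183, 2), Rational(7, 4))) = Mul(-60, Rational(373, 4)) = -5595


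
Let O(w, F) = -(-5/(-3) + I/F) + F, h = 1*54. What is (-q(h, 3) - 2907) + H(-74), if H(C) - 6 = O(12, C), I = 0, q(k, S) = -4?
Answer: -8918/3 ≈ -2972.7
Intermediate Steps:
h = 54
O(w, F) = -5/3 + F (O(w, F) = -(-5/(-3) + 0/F) + F = -(-5*(-⅓) + 0) + F = -(5/3 + 0) + F = -1*5/3 + F = -5/3 + F)
H(C) = 13/3 + C (H(C) = 6 + (-5/3 + C) = 13/3 + C)
(-q(h, 3) - 2907) + H(-74) = (-1*(-4) - 2907) + (13/3 - 74) = (4 - 2907) - 209/3 = -2903 - 209/3 = -8918/3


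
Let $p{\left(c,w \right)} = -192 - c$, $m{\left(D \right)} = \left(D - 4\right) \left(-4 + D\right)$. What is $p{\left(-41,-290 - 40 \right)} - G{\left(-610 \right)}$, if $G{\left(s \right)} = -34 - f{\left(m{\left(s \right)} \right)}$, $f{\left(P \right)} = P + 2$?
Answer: $376881$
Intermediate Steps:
$m{\left(D \right)} = \left(-4 + D\right)^{2}$ ($m{\left(D \right)} = \left(-4 + D\right) \left(-4 + D\right) = \left(-4 + D\right)^{2}$)
$f{\left(P \right)} = 2 + P$
$G{\left(s \right)} = -36 - \left(-4 + s\right)^{2}$ ($G{\left(s \right)} = -34 - \left(2 + \left(-4 + s\right)^{2}\right) = -36 - \left(-4 + s\right)^{2}$)
$p{\left(-41,-290 - 40 \right)} - G{\left(-610 \right)} = \left(-192 - -41\right) - \left(-36 - \left(-4 - 610\right)^{2}\right) = \left(-192 + 41\right) - \left(-36 - \left(-614\right)^{2}\right) = -151 - \left(-36 - 376996\right) = -151 - -377032 = -151 + 377032 = 376881$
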